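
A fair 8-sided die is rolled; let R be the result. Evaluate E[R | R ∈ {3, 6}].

9/2

P(R ∈ {3, 6}) = 1/4.
Σ over the event: 3·1/8 + 6·1/8 = 9/8.
E[R | R ∈ {3, 6}] = (9/8) / (1/4) = 9/2.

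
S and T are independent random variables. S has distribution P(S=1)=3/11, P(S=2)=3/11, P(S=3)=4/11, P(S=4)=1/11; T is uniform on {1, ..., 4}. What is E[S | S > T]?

P(S > T) = 7/22.
Summing S·P(x,y) over outcomes with S > T gives 21/22.
E[S | S > T] = (21/22) / (7/22) = 3.

3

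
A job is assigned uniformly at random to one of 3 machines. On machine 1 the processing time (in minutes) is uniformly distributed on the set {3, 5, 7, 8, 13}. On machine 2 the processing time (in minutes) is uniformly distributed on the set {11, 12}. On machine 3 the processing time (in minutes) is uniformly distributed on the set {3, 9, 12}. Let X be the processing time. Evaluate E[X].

E[X | machine 1] = (3+5+7+8+13)/5 = 36/5.
E[X | machine 2] = (11+12)/2 = 23/2.
E[X | machine 3] = (3+9+12)/3 = 8.
E[X] = (1/3)·(36/5) + (1/3)·(23/2) + (1/3)·(8) = 89/10.

89/10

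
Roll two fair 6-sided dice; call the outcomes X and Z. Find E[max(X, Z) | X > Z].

14/3

P(X > Z) = 5/12.
Summing max(X,Z)·P(x,y) over outcomes with X > Z gives 35/18.
E[max(X, Z) | X > Z] = (35/18) / (5/12) = 14/3.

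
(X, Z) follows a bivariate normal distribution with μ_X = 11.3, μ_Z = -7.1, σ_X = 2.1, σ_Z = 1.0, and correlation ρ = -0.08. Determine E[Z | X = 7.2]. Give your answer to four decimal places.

-6.9438

E[Z | X=x] = μ_Z + ρ(σ_Z/σ_X)(x − μ_X) for jointly normal variables.
E[Z | X=7.2] = -7.1 + (-0.08)·(1.0/2.1)·(7.2 − (11.3)) = -7.1 + (-0.038095)·(-4.1) = -6.9438.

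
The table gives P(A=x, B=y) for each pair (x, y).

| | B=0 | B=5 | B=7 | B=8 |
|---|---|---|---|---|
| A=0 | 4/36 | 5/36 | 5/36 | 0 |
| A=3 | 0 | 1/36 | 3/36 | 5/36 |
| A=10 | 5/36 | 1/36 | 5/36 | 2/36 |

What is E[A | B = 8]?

5

P(B = 8) = 7/36.
Σ A·P over the event = 3·(5/36) + 10·(2/36) = 35/36.
E[A | B = 8] = (35/36) / (7/36) = 5.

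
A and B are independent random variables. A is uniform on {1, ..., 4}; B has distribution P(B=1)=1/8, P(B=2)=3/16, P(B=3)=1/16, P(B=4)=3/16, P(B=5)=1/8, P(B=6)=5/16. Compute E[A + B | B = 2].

P(B = 2) = 3/16.
Summing (A+B)·P(x,y) over outcomes with B = 2 gives 27/32.
E[A + B | B = 2] = (27/32) / (3/16) = 9/2.

9/2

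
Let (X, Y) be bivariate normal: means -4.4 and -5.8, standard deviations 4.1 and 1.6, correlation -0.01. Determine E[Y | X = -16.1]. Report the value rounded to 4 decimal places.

-5.7543

E[Y | X=x] = μ_Y + ρ(σ_Y/σ_X)(x − μ_X) for jointly normal variables.
E[Y | X=-16.1] = -5.8 + (-0.01)·(1.6/4.1)·(-16.1 − (-4.4)) = -5.8 + (-0.0039024)·(-11.7) = -5.7543.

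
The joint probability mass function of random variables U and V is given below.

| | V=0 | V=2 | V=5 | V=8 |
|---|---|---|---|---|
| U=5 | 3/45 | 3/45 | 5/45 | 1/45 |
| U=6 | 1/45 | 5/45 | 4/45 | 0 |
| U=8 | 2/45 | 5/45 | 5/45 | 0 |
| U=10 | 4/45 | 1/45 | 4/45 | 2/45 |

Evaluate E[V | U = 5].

P(U = 5) = 4/15.
Σ V·P over the event = 0·(3/45) + 2·(3/45) + 5·(5/45) + 8·(1/45) = 13/15.
E[V | U = 5] = (13/15) / (4/15) = 13/4.

13/4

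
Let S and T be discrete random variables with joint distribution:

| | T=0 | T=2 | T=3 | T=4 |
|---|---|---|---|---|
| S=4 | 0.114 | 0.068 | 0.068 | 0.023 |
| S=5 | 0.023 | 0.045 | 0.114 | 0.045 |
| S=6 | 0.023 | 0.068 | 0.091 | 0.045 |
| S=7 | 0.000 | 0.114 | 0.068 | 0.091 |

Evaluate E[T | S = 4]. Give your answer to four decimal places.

P(S = 4) = 0.273.
Σ T·P over the event = 0·(0.114) + 2·(0.068) + 3·(0.068) + 4·(0.023) = 0.432.
E[T | S = 4] = (0.432) / (0.273) = 1.5824.

1.5824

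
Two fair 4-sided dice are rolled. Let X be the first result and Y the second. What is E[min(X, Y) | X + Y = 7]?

P(X + Y = 7) = 1/8.
Summing min(X,Y)·P(x,y) over outcomes with X + Y = 7 gives 3/8.
E[min(X, Y) | X + Y = 7] = (3/8) / (1/8) = 3.

3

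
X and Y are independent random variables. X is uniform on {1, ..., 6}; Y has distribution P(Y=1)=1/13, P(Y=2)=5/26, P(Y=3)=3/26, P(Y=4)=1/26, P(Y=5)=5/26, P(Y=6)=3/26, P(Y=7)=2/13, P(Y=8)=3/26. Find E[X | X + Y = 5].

30/11

P(X + Y = 5) = 11/156.
Summing X·P(x,y) over outcomes with X + Y = 5 gives 5/26.
E[X | X + Y = 5] = (5/26) / (11/156) = 30/11.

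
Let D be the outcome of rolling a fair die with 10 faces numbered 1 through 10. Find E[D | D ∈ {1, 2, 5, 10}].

P(D ∈ {1, 2, 5, 10}) = 2/5.
Σ over the event: 1·1/10 + 2·1/10 + 5·1/10 + 10·1/10 = 9/5.
E[D | D ∈ {1, 2, 5, 10}] = (9/5) / (2/5) = 9/2.

9/2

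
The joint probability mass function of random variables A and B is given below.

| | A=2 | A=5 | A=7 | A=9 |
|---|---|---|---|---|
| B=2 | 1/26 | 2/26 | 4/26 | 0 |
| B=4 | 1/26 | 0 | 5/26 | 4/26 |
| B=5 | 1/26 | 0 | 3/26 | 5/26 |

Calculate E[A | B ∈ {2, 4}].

113/17

P(B ∈ {2, 4}) = 17/26.
Σ A·P over the event = 2·(1/26) + 2·(1/26) + 5·(2/26) + 7·(4/26) + 7·(5/26) + 9·(4/26) = 113/26.
E[A | B ∈ {2, 4}] = (113/26) / (17/26) = 113/17.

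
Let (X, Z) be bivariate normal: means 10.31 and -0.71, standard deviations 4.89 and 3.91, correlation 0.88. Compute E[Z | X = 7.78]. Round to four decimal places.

The regression of Z on X has slope ρ·σ_Z/σ_X and passes through (μ_X, μ_Z).
E[Z | X=7.78] = -0.71 + (0.88)·(3.91/4.89)·(7.78 − (10.31)) = -0.71 + (0.70364)·(-2.53) = -2.4902.

-2.4902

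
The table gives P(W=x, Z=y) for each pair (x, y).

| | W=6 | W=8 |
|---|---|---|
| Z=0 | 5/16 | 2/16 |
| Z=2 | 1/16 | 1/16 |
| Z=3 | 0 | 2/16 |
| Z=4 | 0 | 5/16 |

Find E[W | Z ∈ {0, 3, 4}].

P(Z ∈ {0, 3, 4}) = 7/8.
Σ W·P over the event = 6·(5/16) + 8·(2/16) + 8·(2/16) + 8·(5/16) = 51/8.
E[W | Z ∈ {0, 3, 4}] = (51/8) / (7/8) = 51/7.

51/7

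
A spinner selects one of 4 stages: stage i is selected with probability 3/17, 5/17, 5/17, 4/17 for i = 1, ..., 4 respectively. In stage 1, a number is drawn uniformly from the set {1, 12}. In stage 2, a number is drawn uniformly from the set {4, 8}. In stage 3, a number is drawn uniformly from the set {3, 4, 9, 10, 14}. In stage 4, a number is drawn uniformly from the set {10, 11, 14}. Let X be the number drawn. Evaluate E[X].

E[X | stage 1] = (1+12)/2 = 13/2.
E[X | stage 2] = (4+8)/2 = 6.
E[X | stage 3] = (3+4+9+10+14)/5 = 8.
E[X | stage 4] = (10+11+14)/3 = 35/3.
By the law of total expectation,
E[X] = (3/17)·(13/2) + (5/17)·(6) + (5/17)·(8) + (4/17)·(35/3) = 817/102.

817/102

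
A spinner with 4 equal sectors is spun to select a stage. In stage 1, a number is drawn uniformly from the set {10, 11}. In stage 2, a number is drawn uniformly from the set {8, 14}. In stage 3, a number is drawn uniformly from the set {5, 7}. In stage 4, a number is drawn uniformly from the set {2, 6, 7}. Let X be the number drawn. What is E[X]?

65/8

E[X | stage 1] = (10+11)/2 = 21/2.
E[X | stage 2] = (8+14)/2 = 11.
E[X | stage 3] = (5+7)/2 = 6.
E[X | stage 4] = (2+6+7)/3 = 5.
E[X] = (1/4)·(21/2) + (1/4)·(11) + (1/4)·(6) + (1/4)·(5) = 65/8.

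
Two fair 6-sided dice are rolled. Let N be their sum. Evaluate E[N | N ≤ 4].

10/3

P(N ≤ 4) = 1/6.
Σ over the event: 2·1/36 + 3·1/18 + 4·1/12 = 5/9.
E[N | N ≤ 4] = (5/9) / (1/6) = 10/3.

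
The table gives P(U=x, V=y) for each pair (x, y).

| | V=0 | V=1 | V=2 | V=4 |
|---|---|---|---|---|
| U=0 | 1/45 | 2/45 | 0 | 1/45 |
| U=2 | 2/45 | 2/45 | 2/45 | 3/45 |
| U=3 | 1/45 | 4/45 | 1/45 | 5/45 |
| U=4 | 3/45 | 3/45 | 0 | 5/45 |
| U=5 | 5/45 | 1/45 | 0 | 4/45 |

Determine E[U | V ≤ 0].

11/3

P(V ≤ 0) = 4/15.
Σ U·P over the event = 0·(1/45) + 2·(2/45) + 3·(1/45) + 4·(3/45) + 5·(5/45) = 44/45.
E[U | V ≤ 0] = (44/45) / (4/15) = 11/3.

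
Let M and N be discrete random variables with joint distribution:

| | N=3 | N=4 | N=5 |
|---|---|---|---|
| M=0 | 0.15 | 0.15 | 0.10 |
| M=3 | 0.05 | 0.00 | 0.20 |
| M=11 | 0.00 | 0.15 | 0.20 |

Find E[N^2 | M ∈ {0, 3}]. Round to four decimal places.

18.0000

P(M ∈ {0, 3}) = 0.65.
Σ N^2·P over the event = 9·(0.15) + 16·(0.15) + 25·(0.10) + 9·(0.05) + 25·(0.20) = 11.70.
E[N^2 | M ∈ {0, 3}] = (11.70) / (0.65) = 18.0000.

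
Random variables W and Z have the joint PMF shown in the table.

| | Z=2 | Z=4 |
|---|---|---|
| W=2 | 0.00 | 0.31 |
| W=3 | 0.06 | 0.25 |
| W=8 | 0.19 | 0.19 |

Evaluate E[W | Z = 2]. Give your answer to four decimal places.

6.8000

P(Z = 2) = 0.25.
Σ W·P over the event = 3·(0.06) + 8·(0.19) = 1.70.
E[W | Z = 2] = (1.70) / (0.25) = 6.8000.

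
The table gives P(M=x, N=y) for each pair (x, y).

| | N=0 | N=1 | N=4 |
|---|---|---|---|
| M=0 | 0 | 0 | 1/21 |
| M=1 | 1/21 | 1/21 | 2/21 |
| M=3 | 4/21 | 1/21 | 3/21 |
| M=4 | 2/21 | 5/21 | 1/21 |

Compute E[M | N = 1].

P(N = 1) = 1/3.
Σ M·P over the event = 1·(1/21) + 3·(1/21) + 4·(5/21) = 8/7.
E[M | N = 1] = (8/7) / (1/3) = 24/7.

24/7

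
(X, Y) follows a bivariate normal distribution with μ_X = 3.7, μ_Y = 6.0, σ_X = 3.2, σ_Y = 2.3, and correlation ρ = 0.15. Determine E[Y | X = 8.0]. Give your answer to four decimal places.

E[Y | X=x] = μ_Y + ρ(σ_Y/σ_X)(x − μ_X) for jointly normal variables.
E[Y | X=8.0] = 6.0 + (0.15)·(2.3/3.2)·(8.0 − (3.7)) = 6.0 + (0.10781)·(4.3) = 6.4636.

6.4636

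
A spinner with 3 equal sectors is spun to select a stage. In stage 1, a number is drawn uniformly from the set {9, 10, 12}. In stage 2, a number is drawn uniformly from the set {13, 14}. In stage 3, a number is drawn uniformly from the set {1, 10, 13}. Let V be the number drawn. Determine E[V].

191/18

E[V | stage 1] = (9+10+12)/3 = 31/3.
E[V | stage 2] = (13+14)/2 = 27/2.
E[V | stage 3] = (1+10+13)/3 = 8.
By the law of total expectation,
E[V] = (1/3)·(31/3) + (1/3)·(27/2) + (1/3)·(8) = 191/18.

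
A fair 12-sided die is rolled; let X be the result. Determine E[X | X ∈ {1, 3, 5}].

3

P(X ∈ {1, 3, 5}) = 1/4.
Σ over the event: 1·1/12 + 3·1/12 + 5·1/12 = 3/4.
E[X | X ∈ {1, 3, 5}] = (3/4) / (1/4) = 3.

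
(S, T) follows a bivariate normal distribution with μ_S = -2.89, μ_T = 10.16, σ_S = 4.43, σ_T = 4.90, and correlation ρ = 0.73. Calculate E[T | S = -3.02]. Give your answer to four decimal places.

10.0550

The regression of T on S has slope ρ·σ_T/σ_S and passes through (μ_S, μ_T).
E[T | S=-3.02] = 10.16 + (0.73)·(4.90/4.43)·(-3.02 − (-2.89)) = 10.16 + (0.80745)·(-0.13) = 10.0550.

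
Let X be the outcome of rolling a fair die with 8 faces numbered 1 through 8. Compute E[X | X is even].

5

Given X is even, X is equally likely to be any of {2, 4, 6, 8}.
E[X | X is even] = (2 + 4 + 6 + 8) / 4 = 5.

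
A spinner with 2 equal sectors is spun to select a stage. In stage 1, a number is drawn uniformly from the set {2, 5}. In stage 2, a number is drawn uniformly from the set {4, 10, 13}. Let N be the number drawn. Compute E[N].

25/4

E[N | stage 1] = (2+5)/2 = 7/2.
E[N | stage 2] = (4+10+13)/3 = 9.
By the law of total expectation,
E[N] = (1/2)·(7/2) + (1/2)·(9) = 25/4.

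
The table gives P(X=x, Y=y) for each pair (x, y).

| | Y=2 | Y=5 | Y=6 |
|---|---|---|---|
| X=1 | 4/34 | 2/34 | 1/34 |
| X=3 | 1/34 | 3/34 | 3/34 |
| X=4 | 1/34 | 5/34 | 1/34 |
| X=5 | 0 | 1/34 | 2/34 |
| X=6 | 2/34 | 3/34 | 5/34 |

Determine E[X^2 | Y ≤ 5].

P(Y ≤ 5) = 11/17.
Summing X^2·P(X=x,Y=y) over the conditioning event gives 343/34.
E[X^2 | Y ≤ 5] = (343/34) / (11/17) = 343/22.

343/22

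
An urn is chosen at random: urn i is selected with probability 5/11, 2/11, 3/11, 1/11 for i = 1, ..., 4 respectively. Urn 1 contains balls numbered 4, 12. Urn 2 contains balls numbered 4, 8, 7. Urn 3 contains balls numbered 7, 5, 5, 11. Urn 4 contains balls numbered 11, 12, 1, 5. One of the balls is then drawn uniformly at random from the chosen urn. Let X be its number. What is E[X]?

E[X | urn 1] = (4+12)/2 = 8.
E[X | urn 2] = (4+8+7)/3 = 19/3.
E[X | urn 3] = (7+5+5+11)/4 = 7.
E[X | urn 4] = (11+12+1+5)/4 = 29/4.
E[X] = (5/11)·(8) + (2/11)·(19/3) + (3/11)·(7) + (1/11)·(29/4) = 971/132.

971/132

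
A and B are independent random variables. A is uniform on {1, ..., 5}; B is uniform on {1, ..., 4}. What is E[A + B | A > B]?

Outcomes with A > B: (2,1), (3,1), (3,2), (4,1), (4,2), (4,3), (5,1), (5,2), (5,3), (5,4), each with probability 1/20.
E[A + B | A > B] = (3 + 4 + 5 + 5 + 6 + 7 + 6 + 7 + 8 + 9) / 10 = 6.

6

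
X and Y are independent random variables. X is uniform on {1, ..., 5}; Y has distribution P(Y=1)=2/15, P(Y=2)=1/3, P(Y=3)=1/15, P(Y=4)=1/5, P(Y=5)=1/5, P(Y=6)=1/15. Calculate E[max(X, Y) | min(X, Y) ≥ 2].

P(min(X, Y) ≥ 2) = 52/75.
Summing max(X,Y)·P(x,y) over outcomes with min(X, Y) ≥ 2 gives 44/15.
E[max(X, Y) | min(X, Y) ≥ 2] = (44/15) / (52/75) = 55/13.

55/13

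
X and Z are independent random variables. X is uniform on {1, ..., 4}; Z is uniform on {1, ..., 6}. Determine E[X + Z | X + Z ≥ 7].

8

Outcomes with X + Z ≥ 7: (1,6), (2,5), (2,6), (3,4), (3,5), (3,6), (4,3), (4,4), (4,5), (4,6), each with probability 1/24.
E[X + Z | X + Z ≥ 7] = (7 + 7 + 8 + 7 + 8 + 9 + 7 + 8 + 9 + 10) / 10 = 8.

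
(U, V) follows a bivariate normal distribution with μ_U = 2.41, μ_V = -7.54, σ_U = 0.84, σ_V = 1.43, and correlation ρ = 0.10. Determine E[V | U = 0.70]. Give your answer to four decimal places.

For a bivariate normal, E[V | U=x] = μ_V + ρ·(σ_V/σ_U)·(x − μ_U).
E[V | U=0.70] = -7.54 + (0.10)·(1.43/0.84)·(0.70 − (2.41)) = -7.54 + (0.17024)·(-1.71) = -7.8311.

-7.8311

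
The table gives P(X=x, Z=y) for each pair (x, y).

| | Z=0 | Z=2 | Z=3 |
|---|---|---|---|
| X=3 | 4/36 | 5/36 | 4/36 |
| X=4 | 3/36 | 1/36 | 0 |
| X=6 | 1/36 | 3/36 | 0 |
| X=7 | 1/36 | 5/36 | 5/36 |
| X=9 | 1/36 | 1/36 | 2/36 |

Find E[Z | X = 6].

P(X = 6) = 1/9.
Σ Z·P over the event = 0·(1/36) + 2·(3/36) = 1/6.
E[Z | X = 6] = (1/6) / (1/9) = 3/2.

3/2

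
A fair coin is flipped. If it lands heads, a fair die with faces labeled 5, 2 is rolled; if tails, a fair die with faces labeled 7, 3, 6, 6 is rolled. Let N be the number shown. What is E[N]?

E[N | heads] = (5+2)/2 = 7/2.
E[N | tails] = (7+3+6+6)/4 = 11/2.
E[N] = (1/2)·(7/2) + (1/2)·(11/2) = 9/2.

9/2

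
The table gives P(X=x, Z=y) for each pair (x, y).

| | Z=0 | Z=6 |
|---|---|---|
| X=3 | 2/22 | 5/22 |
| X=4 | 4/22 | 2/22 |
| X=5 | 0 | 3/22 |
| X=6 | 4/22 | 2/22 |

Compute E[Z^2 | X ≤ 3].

P(X ≤ 3) = 7/22.
Summing Z^2·P(X=x,Z=y) over the conditioning event gives 90/11.
E[Z^2 | X ≤ 3] = (90/11) / (7/22) = 180/7.

180/7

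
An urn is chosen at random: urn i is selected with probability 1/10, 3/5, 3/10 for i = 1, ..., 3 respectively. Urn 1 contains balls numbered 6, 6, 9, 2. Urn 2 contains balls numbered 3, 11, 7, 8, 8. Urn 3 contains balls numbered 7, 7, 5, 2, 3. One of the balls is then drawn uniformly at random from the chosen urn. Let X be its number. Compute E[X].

E[X | urn 1] = (6+6+9+2)/4 = 23/4.
E[X | urn 2] = (3+11+7+8+8)/5 = 37/5.
E[X | urn 3] = (7+7+5+2+3)/5 = 24/5.
E[X] = (1/10)·(23/4) + (3/5)·(37/5) + (3/10)·(24/5) = 1291/200.

1291/200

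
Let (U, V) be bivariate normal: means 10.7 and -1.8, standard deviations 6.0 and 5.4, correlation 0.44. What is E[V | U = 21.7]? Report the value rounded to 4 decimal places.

2.5560

The regression of V on U has slope ρ·σ_V/σ_U and passes through (μ_U, μ_V).
E[V | U=21.7] = -1.8 + (0.44)·(5.4/6.0)·(21.7 − (10.7)) = -1.8 + (0.396)·(11) = 2.5560.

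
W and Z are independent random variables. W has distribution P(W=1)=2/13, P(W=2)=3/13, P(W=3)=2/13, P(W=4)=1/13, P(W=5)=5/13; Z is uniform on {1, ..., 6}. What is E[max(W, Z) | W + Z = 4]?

18/7

P(W + Z = 4) = 7/78.
Summing max(W,Z)·P(x,y) over outcomes with W + Z = 4 gives 3/13.
E[max(W, Z) | W + Z = 4] = (3/13) / (7/78) = 18/7.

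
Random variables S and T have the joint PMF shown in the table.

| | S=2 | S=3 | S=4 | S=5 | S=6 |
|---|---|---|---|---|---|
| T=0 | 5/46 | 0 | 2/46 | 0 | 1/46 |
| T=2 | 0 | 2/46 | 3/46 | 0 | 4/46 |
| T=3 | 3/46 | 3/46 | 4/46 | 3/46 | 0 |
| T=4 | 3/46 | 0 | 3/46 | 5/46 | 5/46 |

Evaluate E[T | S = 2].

21/11

P(S = 2) = 11/46.
Σ T·P over the event = 0·(5/46) + 3·(3/46) + 4·(3/46) = 21/46.
E[T | S = 2] = (21/46) / (11/46) = 21/11.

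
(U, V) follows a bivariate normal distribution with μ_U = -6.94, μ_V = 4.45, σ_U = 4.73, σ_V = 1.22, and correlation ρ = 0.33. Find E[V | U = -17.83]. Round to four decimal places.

3.5231

The regression of V on U has slope ρ·σ_V/σ_U and passes through (μ_U, μ_V).
E[V | U=-17.83] = 4.45 + (0.33)·(1.22/4.73)·(-17.83 − (-6.94)) = 4.45 + (0.085116)·(-10.89) = 3.5231.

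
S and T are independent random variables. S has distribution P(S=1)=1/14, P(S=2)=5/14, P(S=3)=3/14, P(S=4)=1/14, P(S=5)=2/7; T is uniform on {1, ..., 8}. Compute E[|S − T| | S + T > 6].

53/18

P(S + T > 6) = 9/14.
Summing |S−T|·P(x,y) over outcomes with S + T > 6 gives 53/28.
E[|S − T| | S + T > 6] = (53/28) / (9/14) = 53/18.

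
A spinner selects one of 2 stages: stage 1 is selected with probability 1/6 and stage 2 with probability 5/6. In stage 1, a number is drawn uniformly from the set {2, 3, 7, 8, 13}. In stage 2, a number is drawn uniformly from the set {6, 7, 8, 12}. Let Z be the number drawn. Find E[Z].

E[Z | stage 1] = (2+3+7+8+13)/5 = 33/5.
E[Z | stage 2] = (6+7+8+12)/4 = 33/4.
E[Z] = (1/6)·(33/5) + (5/6)·(33/4) = 319/40.

319/40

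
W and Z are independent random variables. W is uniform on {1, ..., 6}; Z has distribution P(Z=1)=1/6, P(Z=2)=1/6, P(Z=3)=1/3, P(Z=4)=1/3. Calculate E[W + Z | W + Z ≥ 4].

20/3

P(W + Z ≥ 4) = 11/12.
Summing (W+Z)·P(x,y) over outcomes with W + Z ≥ 4 gives 55/9.
E[W + Z | W + Z ≥ 4] = (55/9) / (11/12) = 20/3.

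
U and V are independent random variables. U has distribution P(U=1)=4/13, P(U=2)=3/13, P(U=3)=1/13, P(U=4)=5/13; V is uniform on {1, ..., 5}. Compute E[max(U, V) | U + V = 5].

48/13

P(U + V = 5) = 1/5.
Summing max(U,V)·P(x,y) over outcomes with U + V = 5 gives 48/65.
E[max(U, V) | U + V = 5] = (48/65) / (1/5) = 48/13.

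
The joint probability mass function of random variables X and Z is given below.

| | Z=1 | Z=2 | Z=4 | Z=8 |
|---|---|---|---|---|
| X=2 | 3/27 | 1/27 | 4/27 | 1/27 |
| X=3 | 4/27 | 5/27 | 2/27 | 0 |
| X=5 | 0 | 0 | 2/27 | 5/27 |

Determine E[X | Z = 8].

P(Z = 8) = 2/9.
Σ X·P over the event = 2·(1/27) + 5·(5/27) = 1.
E[X | Z = 8] = (1) / (2/9) = 9/2.

9/2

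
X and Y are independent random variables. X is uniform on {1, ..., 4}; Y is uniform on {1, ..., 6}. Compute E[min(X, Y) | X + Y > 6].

P(X + Y > 6) = 5/12.
Summing min(X,Y)·P(x,y) over outcomes with X + Y > 6 gives 29/24.
E[min(X, Y) | X + Y > 6] = (29/24) / (5/12) = 29/10.

29/10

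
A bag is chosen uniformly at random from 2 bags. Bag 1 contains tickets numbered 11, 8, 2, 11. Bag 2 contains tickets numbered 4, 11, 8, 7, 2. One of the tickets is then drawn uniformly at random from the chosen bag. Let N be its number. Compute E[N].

E[N | bag 1] = (11+8+2+11)/4 = 8.
E[N | bag 2] = (4+11+8+7+2)/5 = 32/5.
By the law of total expectation,
E[N] = (1/2)·(8) + (1/2)·(32/5) = 36/5.

36/5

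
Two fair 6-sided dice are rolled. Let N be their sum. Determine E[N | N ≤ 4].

10/3

P(N ≤ 4) = 1/6.
Σ over the event: 2·1/36 + 3·1/18 + 4·1/12 = 5/9.
E[N | N ≤ 4] = (5/9) / (1/6) = 10/3.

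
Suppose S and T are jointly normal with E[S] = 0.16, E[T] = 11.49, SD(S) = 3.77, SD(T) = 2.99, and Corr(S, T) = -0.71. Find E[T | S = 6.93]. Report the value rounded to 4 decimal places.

E[T | S=x] = μ_T + ρ(σ_T/σ_S)(x − μ_S) for jointly normal variables.
E[T | S=6.93] = 11.49 + (-0.71)·(2.99/3.77)·(6.93 − (0.16)) = 11.49 + (-0.5631)·(6.77) = 7.6778.

7.6778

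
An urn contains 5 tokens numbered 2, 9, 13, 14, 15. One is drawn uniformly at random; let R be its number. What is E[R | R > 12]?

P(R > 12) = 3/5.
Σ over the event: 13·1/5 + 14·1/5 + 15·1/5 = 42/5.
E[R | R > 12] = (42/5) / (3/5) = 14.

14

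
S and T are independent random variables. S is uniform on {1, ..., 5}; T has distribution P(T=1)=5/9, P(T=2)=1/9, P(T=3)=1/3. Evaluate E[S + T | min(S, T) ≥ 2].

P(min(S, T) ≥ 2) = 16/45.
Summing (S+T)·P(x,y) over outcomes with min(S, T) ≥ 2 gives 20/9.
E[S + T | min(S, T) ≥ 2] = (20/9) / (16/45) = 25/4.

25/4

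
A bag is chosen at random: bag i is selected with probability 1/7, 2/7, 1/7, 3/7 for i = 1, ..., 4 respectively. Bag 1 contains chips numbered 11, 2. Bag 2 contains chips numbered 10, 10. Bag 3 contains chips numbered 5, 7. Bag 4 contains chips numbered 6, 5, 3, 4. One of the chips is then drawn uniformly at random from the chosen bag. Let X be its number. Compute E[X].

E[X | bag 1] = (11+2)/2 = 13/2.
E[X | bag 2] = (10+10)/2 = 10.
E[X | bag 3] = (5+7)/2 = 6.
E[X | bag 4] = (6+5+3+4)/4 = 9/2.
E[X] = (1/7)·(13/2) + (2/7)·(10) + (1/7)·(6) + (3/7)·(9/2) = 46/7.

46/7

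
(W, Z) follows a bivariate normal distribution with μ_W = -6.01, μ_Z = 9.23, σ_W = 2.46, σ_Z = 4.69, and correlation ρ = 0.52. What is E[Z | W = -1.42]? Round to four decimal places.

13.7804

The regression of Z on W has slope ρ·σ_Z/σ_W and passes through (μ_W, μ_Z).
E[Z | W=-1.42] = 9.23 + (0.52)·(4.69/2.46)·(-1.42 − (-6.01)) = 9.23 + (0.99138)·(4.59) = 13.7804.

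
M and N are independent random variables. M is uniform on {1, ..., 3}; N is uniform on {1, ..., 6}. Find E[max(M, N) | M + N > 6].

Outcomes with M + N > 6: (1,6), (2,5), (2,6), (3,4), (3,5), (3,6), each with probability 1/18.
E[max(M, N) | M + N > 6] = (6 + 5 + 6 + 4 + 5 + 6) / 6 = 16/3.

16/3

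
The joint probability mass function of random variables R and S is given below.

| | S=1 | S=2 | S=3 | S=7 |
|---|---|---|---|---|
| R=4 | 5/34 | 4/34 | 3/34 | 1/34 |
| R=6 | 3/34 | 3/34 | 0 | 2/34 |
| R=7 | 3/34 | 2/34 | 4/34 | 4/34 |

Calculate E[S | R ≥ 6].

10/3

P(R ≥ 6) = 21/34.
Σ S·P over the event = 1·(3/34) + 2·(3/34) + 7·(2/34) + 1·(3/34) + 2·(2/34) + 3·(4/34) + 7·(4/34) = 35/17.
E[S | R ≥ 6] = (35/17) / (21/34) = 10/3.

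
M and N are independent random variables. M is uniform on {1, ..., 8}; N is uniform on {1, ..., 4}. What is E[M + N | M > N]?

87/11

P(M > N) = 11/16.
Summing (M+N)·P(x,y) over outcomes with M > N gives 87/16.
E[M + N | M > N] = (87/16) / (11/16) = 87/11.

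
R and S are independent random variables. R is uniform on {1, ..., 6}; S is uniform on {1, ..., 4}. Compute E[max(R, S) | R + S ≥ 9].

P(R + S ≥ 9) = 1/8.
Summing max(R,S)·P(x,y) over outcomes with R + S ≥ 9 gives 17/24.
E[max(R, S) | R + S ≥ 9] = (17/24) / (1/8) = 17/3.

17/3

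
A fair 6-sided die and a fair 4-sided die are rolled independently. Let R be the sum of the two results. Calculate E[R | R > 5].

P(R > 5) = 7/12.
Σ over the event: 6·1/6 + 7·1/6 + 8·1/8 + 9·1/12 + 10·1/24 = 13/3.
E[R | R > 5] = (13/3) / (7/12) = 52/7.

52/7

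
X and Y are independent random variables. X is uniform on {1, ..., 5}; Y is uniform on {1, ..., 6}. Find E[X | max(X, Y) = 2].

P(max(X, Y) = 2) = 1/10.
Summing X·P(x,y) over outcomes with max(X, Y) = 2 gives 1/6.
E[X | max(X, Y) = 2] = (1/6) / (1/10) = 5/3.

5/3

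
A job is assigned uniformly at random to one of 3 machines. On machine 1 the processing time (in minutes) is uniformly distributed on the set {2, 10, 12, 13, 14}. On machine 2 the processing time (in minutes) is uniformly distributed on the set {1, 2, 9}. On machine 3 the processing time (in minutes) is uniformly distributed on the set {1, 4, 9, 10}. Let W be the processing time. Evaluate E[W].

101/15

E[W | machine 1] = (2+10+12+13+14)/5 = 51/5.
E[W | machine 2] = (1+2+9)/3 = 4.
E[W | machine 3] = (1+4+9+10)/4 = 6.
By the law of total expectation,
E[W] = (1/3)·(51/5) + (1/3)·(4) + (1/3)·(6) = 101/15.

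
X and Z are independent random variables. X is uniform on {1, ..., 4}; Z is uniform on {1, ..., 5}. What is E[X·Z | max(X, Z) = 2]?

8/3

Outcomes with max(X, Z) = 2: (1,2), (2,1), (2,2), each with probability 1/20.
E[X·Z | max(X, Z) = 2] = (2 + 2 + 4) / 3 = 8/3.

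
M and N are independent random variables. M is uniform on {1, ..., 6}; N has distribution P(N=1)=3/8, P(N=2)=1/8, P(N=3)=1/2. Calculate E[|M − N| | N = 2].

P(N = 2) = 1/8.
Summing |M−N|·P(x,y) over outcomes with N = 2 gives 11/48.
E[|M − N| | N = 2] = (11/48) / (1/8) = 11/6.

11/6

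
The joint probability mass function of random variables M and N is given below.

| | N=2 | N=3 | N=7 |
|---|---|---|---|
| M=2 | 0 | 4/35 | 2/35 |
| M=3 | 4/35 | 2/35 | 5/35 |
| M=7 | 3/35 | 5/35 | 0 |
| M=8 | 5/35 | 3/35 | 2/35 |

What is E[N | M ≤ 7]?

96/25

P(M ≤ 7) = 5/7.
Σ N·P over the event = 3·(4/35) + 7·(2/35) + 2·(4/35) + 3·(2/35) + 7·(5/35) + 2·(3/35) + 3·(5/35) = 96/35.
E[N | M ≤ 7] = (96/35) / (5/7) = 96/25.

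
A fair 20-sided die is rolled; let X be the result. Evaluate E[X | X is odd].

10

Given X is odd, X is equally likely to be any of {1, 3, 5, 7, 9, 11, 13, 15, 17, 19}.
E[X | X is odd] = (1 + 3 + 5 + 7 + 9 + 11 + 13 + 15 + 17 + 19) / 10 = 10.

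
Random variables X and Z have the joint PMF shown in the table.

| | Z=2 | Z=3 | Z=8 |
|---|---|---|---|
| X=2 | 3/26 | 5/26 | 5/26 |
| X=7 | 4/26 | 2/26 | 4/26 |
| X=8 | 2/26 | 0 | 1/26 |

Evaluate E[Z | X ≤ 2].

P(X ≤ 2) = 1/2.
Σ Z·P over the event = 2·(3/26) + 3·(5/26) + 8·(5/26) = 61/26.
E[Z | X ≤ 2] = (61/26) / (1/2) = 61/13.

61/13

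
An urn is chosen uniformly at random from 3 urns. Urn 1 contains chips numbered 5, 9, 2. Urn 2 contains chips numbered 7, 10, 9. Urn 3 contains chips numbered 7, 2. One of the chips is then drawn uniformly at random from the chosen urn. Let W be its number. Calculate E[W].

37/6

E[W | urn 1] = (5+9+2)/3 = 16/3.
E[W | urn 2] = (7+10+9)/3 = 26/3.
E[W | urn 3] = (7+2)/2 = 9/2.
E[W] = (1/3)·(16/3) + (1/3)·(26/3) + (1/3)·(9/2) = 37/6.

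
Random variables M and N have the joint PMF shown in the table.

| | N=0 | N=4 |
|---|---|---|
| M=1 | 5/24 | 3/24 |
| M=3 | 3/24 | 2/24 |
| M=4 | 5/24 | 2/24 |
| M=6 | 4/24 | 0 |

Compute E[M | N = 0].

58/17

P(N = 0) = 17/24.
Σ M·P over the event = 1·(5/24) + 3·(3/24) + 4·(5/24) + 6·(4/24) = 29/12.
E[M | N = 0] = (29/12) / (17/24) = 58/17.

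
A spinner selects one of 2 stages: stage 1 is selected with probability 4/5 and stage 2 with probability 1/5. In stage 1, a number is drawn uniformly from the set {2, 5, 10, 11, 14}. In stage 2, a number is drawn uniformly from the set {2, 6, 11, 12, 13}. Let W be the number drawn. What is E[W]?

E[W | stage 1] = (2+5+10+11+14)/5 = 42/5.
E[W | stage 2] = (2+6+11+12+13)/5 = 44/5.
E[W] = (4/5)·(42/5) + (1/5)·(44/5) = 212/25.

212/25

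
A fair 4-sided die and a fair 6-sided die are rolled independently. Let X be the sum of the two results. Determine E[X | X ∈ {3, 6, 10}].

40/7

P(X ∈ {3, 6, 10}) = 7/24.
Σ over the event: 3·1/12 + 6·1/6 + 10·1/24 = 5/3.
E[X | X ∈ {3, 6, 10}] = (5/3) / (7/24) = 40/7.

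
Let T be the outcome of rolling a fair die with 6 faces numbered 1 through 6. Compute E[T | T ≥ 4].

Given T ≥ 4, T is equally likely to be any of {4, 5, 6}.
E[T | T ≥ 4] = (4 + 5 + 6) / 3 = 5.

5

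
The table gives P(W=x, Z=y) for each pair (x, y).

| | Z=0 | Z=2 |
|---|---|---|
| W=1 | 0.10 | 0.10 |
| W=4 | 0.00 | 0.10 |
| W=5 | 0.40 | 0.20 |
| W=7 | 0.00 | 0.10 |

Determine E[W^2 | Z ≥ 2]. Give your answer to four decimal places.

P(Z ≥ 2) = 0.50.
Σ W^2·P over the event = 1·(0.10) + 16·(0.10) + 25·(0.20) + 49·(0.10) = 11.60.
E[W^2 | Z ≥ 2] = (11.60) / (0.50) = 23.2000.

23.2000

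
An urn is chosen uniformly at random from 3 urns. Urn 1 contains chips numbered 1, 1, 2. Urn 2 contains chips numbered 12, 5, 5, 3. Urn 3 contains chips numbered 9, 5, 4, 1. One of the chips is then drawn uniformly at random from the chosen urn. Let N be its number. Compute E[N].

E[N | urn 1] = (1+1+2)/3 = 4/3.
E[N | urn 2] = (12+5+5+3)/4 = 25/4.
E[N | urn 3] = (9+5+4+1)/4 = 19/4.
E[N] = (1/3)·(4/3) + (1/3)·(25/4) + (1/3)·(19/4) = 37/9.

37/9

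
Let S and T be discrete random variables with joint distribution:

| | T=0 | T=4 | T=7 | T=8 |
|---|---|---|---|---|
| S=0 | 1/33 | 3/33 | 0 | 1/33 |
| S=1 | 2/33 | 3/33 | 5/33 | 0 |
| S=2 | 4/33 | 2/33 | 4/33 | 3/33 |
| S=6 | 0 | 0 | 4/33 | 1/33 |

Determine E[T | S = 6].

P(S = 6) = 5/33.
Σ T·P over the event = 7·(4/33) + 8·(1/33) = 12/11.
E[T | S = 6] = (12/11) / (5/33) = 36/5.

36/5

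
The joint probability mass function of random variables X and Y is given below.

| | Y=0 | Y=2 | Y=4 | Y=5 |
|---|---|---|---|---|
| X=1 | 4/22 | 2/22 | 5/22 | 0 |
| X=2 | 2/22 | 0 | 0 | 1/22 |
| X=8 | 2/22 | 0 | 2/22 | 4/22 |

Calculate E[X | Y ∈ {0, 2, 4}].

47/17

P(Y ∈ {0, 2, 4}) = 17/22.
Σ X·P over the event = 1·(4/22) + 1·(2/22) + 1·(5/22) + 2·(2/22) + 8·(2/22) + 8·(2/22) = 47/22.
E[X | Y ∈ {0, 2, 4}] = (47/22) / (17/22) = 47/17.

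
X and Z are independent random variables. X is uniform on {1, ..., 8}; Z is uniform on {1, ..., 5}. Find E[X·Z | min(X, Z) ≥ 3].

P(min(X, Z) ≥ 3) = 9/20.
Summing XZ·P(x,y) over outcomes with min(X, Z) ≥ 3 gives 99/10.
E[X·Z | min(X, Z) ≥ 3] = (99/10) / (9/20) = 22.

22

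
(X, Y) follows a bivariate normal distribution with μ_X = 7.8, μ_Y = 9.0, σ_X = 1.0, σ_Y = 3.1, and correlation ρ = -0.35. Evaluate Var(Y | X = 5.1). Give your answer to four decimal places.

The conditional variance in a bivariate normal is σ_Y²(1 − ρ²), independent of x.
Var(Y | X=5.1) = (3.1)²·(1 − (-0.35)²) = 9.61·0.8775 = 8.4328.

8.4328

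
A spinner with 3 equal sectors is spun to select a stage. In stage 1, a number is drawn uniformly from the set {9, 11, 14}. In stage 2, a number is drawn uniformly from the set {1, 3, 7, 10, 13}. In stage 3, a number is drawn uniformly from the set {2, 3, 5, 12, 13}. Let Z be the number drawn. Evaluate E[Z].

E[Z | stage 1] = (9+11+14)/3 = 34/3.
E[Z | stage 2] = (1+3+7+10+13)/5 = 34/5.
E[Z | stage 3] = (2+3+5+12+13)/5 = 7.
By the law of total expectation,
E[Z] = (1/3)·(34/3) + (1/3)·(34/5) + (1/3)·(7) = 377/45.

377/45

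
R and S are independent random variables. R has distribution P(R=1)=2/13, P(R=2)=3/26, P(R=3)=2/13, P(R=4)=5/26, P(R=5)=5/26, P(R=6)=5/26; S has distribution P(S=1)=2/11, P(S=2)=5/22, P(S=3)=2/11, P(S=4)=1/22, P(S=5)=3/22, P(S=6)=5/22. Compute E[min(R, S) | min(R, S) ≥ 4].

P(min(R, S) ≥ 4) = 135/572.
Summing min(R,S)·P(x,y) over outcomes with min(R, S) ≥ 4 gives 645/572.
E[min(R, S) | min(R, S) ≥ 4] = (645/572) / (135/572) = 43/9.

43/9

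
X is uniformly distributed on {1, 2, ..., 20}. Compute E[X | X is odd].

10

Given X is odd, X is equally likely to be any of {1, 3, 5, 7, 9, 11, 13, 15, 17, 19}.
E[X | X is odd] = (1 + 3 + 5 + 7 + 9 + 11 + 13 + 15 + 17 + 19) / 10 = 10.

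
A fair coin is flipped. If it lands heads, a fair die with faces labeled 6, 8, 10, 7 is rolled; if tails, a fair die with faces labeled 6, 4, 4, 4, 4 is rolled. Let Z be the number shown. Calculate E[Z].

243/40

E[Z | heads] = (6+8+10+7)/4 = 31/4.
E[Z | tails] = (6+4+4+4+4)/5 = 22/5.
By the law of total expectation,
E[Z] = (1/2)·(31/4) + (1/2)·(22/5) = 243/40.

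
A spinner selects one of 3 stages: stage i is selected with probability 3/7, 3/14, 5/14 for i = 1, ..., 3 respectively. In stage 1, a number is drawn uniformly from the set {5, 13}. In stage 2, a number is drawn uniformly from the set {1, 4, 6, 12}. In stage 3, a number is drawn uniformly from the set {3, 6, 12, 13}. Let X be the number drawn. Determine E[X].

E[X | stage 1] = (5+13)/2 = 9.
E[X | stage 2] = (1+4+6+12)/4 = 23/4.
E[X | stage 3] = (3+6+12+13)/4 = 17/2.
E[X] = (3/7)·(9) + (3/14)·(23/4) + (5/14)·(17/2) = 65/8.

65/8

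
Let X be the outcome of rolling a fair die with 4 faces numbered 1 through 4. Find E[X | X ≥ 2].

Given X ≥ 2, X is equally likely to be any of {2, 3, 4}.
E[X | X ≥ 2] = (2 + 3 + 4) / 3 = 3.

3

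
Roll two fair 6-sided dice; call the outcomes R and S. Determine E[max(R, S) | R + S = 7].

5

Outcomes with R + S = 7: (1,6), (2,5), (3,4), (4,3), (5,2), (6,1), each with probability 1/36.
E[max(R, S) | R + S = 7] = (6 + 5 + 4 + 4 + 5 + 6) / 6 = 5.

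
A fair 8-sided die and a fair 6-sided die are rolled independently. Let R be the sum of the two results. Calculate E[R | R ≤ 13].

370/47

P(R ≤ 13) = 47/48.
E[R | R ≤ 13] = (185/24) / (47/48) = 370/47.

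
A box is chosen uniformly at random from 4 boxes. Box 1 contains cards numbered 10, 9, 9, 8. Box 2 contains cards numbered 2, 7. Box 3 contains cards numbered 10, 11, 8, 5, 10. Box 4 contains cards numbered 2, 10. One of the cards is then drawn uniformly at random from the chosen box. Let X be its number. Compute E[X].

283/40

E[X | box 1] = (10+9+9+8)/4 = 9.
E[X | box 2] = (2+7)/2 = 9/2.
E[X | box 3] = (10+11+8+5+10)/5 = 44/5.
E[X | box 4] = (2+10)/2 = 6.
E[X] = (1/4)·(9) + (1/4)·(9/2) + (1/4)·(44/5) + (1/4)·(6) = 283/40.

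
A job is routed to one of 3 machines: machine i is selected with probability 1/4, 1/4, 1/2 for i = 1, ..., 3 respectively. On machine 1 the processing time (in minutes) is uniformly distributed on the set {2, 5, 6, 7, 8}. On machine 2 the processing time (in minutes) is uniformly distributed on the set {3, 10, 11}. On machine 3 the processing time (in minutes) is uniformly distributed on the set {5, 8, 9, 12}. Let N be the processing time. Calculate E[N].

153/20

E[N | machine 1] = (2+5+6+7+8)/5 = 28/5.
E[N | machine 2] = (3+10+11)/3 = 8.
E[N | machine 3] = (5+8+9+12)/4 = 17/2.
E[N] = (1/4)·(28/5) + (1/4)·(8) + (1/2)·(17/2) = 153/20.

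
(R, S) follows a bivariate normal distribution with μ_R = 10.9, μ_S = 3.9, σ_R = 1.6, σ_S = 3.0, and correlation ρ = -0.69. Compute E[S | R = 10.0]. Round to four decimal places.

The regression of S on R has slope ρ·σ_S/σ_R and passes through (μ_R, μ_S).
E[S | R=10.0] = 3.9 + (-0.69)·(3.0/1.6)·(10.0 − (10.9)) = 3.9 + (-1.29375)·(-0.9) = 5.0644.

5.0644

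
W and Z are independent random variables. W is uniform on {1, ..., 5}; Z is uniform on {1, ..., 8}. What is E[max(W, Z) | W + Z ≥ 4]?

195/37

P(W + Z ≥ 4) = 37/40.
Summing max(W,Z)·P(x,y) over outcomes with W + Z ≥ 4 gives 39/8.
E[max(W, Z) | W + Z ≥ 4] = (39/8) / (37/40) = 195/37.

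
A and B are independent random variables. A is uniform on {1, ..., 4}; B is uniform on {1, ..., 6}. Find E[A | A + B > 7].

10/3

P(A + B > 7) = 1/4.
Summing A·P(x,y) over outcomes with A + B > 7 gives 5/6.
E[A | A + B > 7] = (5/6) / (1/4) = 10/3.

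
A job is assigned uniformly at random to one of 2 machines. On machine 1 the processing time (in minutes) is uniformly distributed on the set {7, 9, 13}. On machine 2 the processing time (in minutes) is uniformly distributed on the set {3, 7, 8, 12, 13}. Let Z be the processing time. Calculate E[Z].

E[Z | machine 1] = (7+9+13)/3 = 29/3.
E[Z | machine 2] = (3+7+8+12+13)/5 = 43/5.
By the law of total expectation,
E[Z] = (1/2)·(29/3) + (1/2)·(43/5) = 137/15.

137/15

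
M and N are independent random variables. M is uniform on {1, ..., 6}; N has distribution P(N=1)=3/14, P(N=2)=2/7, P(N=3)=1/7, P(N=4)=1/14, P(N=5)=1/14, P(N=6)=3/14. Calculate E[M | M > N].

P(M > N) = 10/21.
Summing M·P(x,y) over outcomes with M > N gives 179/84.
E[M | M > N] = (179/84) / (10/21) = 179/40.

179/40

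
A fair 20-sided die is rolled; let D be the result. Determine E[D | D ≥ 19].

Given D ≥ 19, D is equally likely to be any of {19, 20}.
E[D | D ≥ 19] = (19 + 20) / 2 = 39/2.

39/2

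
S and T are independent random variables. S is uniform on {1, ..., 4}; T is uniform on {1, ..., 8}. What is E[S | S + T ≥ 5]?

P(S + T ≥ 5) = 13/16.
Summing S·P(x,y) over outcomes with S + T ≥ 5 gives 35/16.
E[S | S + T ≥ 5] = (35/16) / (13/16) = 35/13.

35/13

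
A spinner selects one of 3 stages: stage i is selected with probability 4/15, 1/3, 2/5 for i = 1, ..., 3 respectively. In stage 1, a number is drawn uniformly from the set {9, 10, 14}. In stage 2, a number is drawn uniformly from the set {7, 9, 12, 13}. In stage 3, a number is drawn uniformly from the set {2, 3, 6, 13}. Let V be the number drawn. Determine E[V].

35/4

E[V | stage 1] = (9+10+14)/3 = 11.
E[V | stage 2] = (7+9+12+13)/4 = 41/4.
E[V | stage 3] = (2+3+6+13)/4 = 6.
E[V] = (4/15)·(11) + (1/3)·(41/4) + (2/5)·(6) = 35/4.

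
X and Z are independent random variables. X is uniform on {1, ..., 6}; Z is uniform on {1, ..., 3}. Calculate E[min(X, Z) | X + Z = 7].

Outcomes with X + Z = 7: (4,3), (5,2), (6,1), each with probability 1/18.
E[min(X, Z) | X + Z = 7] = (3 + 2 + 1) / 3 = 2.

2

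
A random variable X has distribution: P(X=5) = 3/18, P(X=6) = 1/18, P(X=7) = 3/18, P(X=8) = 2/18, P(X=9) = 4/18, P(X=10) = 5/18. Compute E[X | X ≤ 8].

58/9

P(X ≤ 8) = 1/2.
Σ over the event: 5·1/6 + 6·1/18 + 7·1/6 + 8·1/9 = 29/9.
E[X | X ≤ 8] = (29/9) / (1/2) = 58/9.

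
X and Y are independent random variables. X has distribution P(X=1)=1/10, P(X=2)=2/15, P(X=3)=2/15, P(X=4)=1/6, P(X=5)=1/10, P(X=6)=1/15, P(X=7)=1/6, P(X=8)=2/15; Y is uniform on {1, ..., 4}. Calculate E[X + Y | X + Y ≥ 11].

P(X + Y ≥ 11) = 13/120.
Summing (X+Y)·P(x,y) over outcomes with X + Y ≥ 11 gives 49/40.
E[X + Y | X + Y ≥ 11] = (49/40) / (13/120) = 147/13.

147/13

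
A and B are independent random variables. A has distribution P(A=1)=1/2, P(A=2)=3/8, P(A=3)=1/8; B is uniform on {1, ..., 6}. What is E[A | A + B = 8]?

P(A + B = 8) = 1/12.
Summing A·P(x,y) over outcomes with A + B = 8 gives 3/16.
E[A | A + B = 8] = (3/16) / (1/12) = 9/4.

9/4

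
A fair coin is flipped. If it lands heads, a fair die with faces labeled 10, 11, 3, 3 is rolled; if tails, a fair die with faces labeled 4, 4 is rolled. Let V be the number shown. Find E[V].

43/8

E[V | heads] = (10+11+3+3)/4 = 27/4.
E[V | tails] = (4+4)/2 = 4.
E[V] = (1/2)·(27/4) + (1/2)·(4) = 43/8.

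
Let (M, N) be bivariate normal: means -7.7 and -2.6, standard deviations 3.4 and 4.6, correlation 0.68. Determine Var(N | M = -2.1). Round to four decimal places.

11.3756

Var(N | M=x) = (1 − ρ²)·σ_N².
Var(N | M=-2.1) = (4.6)²·(1 − (0.68)²) = 21.16·0.5376 = 11.3756.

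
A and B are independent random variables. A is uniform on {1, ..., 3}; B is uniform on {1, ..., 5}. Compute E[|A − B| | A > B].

4/3

Outcomes with A > B: (2,1), (3,1), (3,2), each with probability 1/15.
E[|A − B| | A > B] = (1 + 2 + 1) / 3 = 4/3.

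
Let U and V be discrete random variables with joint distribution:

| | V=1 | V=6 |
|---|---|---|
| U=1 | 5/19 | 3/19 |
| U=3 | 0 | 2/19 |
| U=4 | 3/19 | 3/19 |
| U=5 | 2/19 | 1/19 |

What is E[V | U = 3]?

6

P(U = 3) = 2/19.
Summing V·P(U=x,V=y) over the conditioning event gives 12/19.
E[V | U = 3] = (12/19) / (2/19) = 6.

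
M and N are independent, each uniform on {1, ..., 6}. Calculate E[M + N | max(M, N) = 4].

Outcomes with max(M, N) = 4: (1,4), (2,4), (3,4), (4,1), (4,2), (4,3), (4,4), each with probability 1/36.
E[M + N | max(M, N) = 4] = (5 + 6 + 7 + 5 + 6 + 7 + 8) / 7 = 44/7.

44/7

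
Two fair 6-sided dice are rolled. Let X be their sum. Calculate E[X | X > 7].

28/3

P(X > 7) = 5/12.
Σ over the event: 8·5/36 + 9·1/9 + 10·1/12 + 11·1/18 + 12·1/36 = 35/9.
E[X | X > 7] = (35/9) / (5/12) = 28/3.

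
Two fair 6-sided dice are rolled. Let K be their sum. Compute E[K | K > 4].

116/15

P(K > 4) = 5/6.
Σ over the event: 5·1/9 + 6·5/36 + 7·1/6 + 8·5/36 + 9·1/9 + 10·1/12 + 11·1/18 + 12·1/36 = 58/9.
E[K | K > 4] = (58/9) / (5/6) = 116/15.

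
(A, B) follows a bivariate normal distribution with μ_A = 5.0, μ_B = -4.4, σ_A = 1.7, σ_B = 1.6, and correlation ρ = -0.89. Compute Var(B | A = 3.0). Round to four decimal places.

0.5322

The conditional variance in a bivariate normal is σ_B²(1 − ρ²), independent of x.
Var(B | A=3.0) = (1.6)²·(1 − (-0.89)²) = 2.56·0.2079 = 0.5322.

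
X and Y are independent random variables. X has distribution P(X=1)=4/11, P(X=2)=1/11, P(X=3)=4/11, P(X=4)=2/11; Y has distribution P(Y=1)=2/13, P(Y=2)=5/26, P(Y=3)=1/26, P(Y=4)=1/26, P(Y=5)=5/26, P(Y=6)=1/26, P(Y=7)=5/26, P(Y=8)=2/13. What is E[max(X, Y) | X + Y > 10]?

P(X + Y > 10) = 17/143.
Summing max(X,Y)·P(x,y) over outcomes with X + Y > 10 gives 131/143.
E[max(X, Y) | X + Y > 10] = (131/143) / (17/143) = 131/17.

131/17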